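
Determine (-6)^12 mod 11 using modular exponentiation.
Using Fermat: (-6)^{10} ≡ 1 mod 11. 12 ≡ 2 mod 10. So (-6)^{12} ≡ (-6)^{2} ≡ 3 mod 11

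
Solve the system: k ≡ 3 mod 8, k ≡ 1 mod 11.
M = 8 × 11 = 88. M₁ = 11, y₁ ≡ 3 mod 8. M₂ = 8, y₂ ≡ 7 mod 11. k = 3×11×3 + 1×8×7 ≡ 67 mod 88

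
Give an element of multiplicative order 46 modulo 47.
5 has order 46 mod 47 since 5^{46} ≡ 1 mod 47 and no smaller power works.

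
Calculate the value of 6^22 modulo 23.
Using Fermat: 6^{22} ≡ 1 (mod 23). 22 ≡ 0 (mod 22). So 6^{22} ≡ 6^{0} ≡ 1 (mod 23)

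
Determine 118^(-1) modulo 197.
Since 197 is prime, by Fermat 118^(-1) ≡ 118^{195} ≡ 192 mod 197. Verify: 118 × 192 = 22656 ≡ 1 mod 197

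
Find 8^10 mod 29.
By repeated squaring mod 29: 8^{1}≡8, 8^{2}≡6, 8^{4}≡7, 8^{8}≡20. Then 8^{10} = 8^{8+2} ≡ 20 × 6 ≡ 4 mod 29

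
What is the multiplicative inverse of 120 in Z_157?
Since 157 is prime, by Fermat 120^(-1) ≡ 120^{155} ≡ 140 (mod 157). Verify: 120 × 140 = 16800 ≡ 1 (mod 157)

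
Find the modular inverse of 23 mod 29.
Since 29 is prime, by Fermat 23^(-1) ≡ 23^{27} ≡ 24 (mod 29). Verify: 23 × 24 = 552 ≡ 1 (mod 29)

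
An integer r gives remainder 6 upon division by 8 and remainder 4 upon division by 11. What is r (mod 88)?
M = 8 × 11 = 88. M₁ = 11, y₁ ≡ 3 (mod 8). M₂ = 8, y₂ ≡ 7 (mod 11). r = 6×11×3 + 4×8×7 ≡ 70 (mod 88)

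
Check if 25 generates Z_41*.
25^{10} ≡ 1 mod 41 and 10 < 40, so ord_41(25) = 10 ≠ 40 and 25 is not a primitive root.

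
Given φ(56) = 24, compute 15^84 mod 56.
By Euler: 15^{24} ≡ 1 mod 56 since gcd(15, 56) = 1. 84 = 3×24 + 12. So 15^{84} ≡ 15^{12} ≡ 1 mod 56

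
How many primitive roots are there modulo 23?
There are φ(23-1) = φ(22) = 10 primitive roots modulo 23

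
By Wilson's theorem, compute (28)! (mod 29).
By Wilson's theorem, (28)! ≡ -1 ≡ 28 (mod 29)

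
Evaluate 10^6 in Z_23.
By repeated squaring (mod 23): 10^{1}≡10, 10^{2}≡8, 10^{4}≡18. Then 10^{6} = 10^{4+2} ≡ 18 × 8 ≡ 6 (mod 23)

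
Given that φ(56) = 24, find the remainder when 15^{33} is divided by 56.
By Euler: 15^{24} ≡ 1 mod 56 since gcd(15, 56) = 1. 33 = 1×24 + 9. So 15^{33} ≡ 15^{9} ≡ 15 mod 56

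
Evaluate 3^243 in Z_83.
Using Fermat: 3^{82} ≡ 1 (mod 83). 243 ≡ 79 (mod 82). So 3^{243} ≡ 3^{79} ≡ 40 (mod 83)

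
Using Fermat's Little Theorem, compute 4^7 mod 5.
By Fermat: 4^{4} ≡ 1 mod 5. So 4^{7} = 4^{4} · 4^{3} ≡ 4^{3} ≡ 4 mod 5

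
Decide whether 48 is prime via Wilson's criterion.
(47)! mod 48 = 0. Since 0 ≢ -1 (mod 48), 48 is not prime.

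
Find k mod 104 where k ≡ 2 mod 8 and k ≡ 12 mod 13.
M = 8 × 13 = 104. M₁ = 13, y₁ ≡ 5 mod 8. M₂ = 8, y₂ ≡ 5 mod 13. k = 2×13×5 + 12×8×5 ≡ 90 mod 104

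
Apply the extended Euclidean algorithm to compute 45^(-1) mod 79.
Extended GCD: 45(-7) + 79(4) = 1. So 45^(-1) ≡ -7 ≡ 72 mod 79. Verify: 45 × 72 = 3240 ≡ 1 mod 79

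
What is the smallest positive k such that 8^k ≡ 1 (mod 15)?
Powers of 8 mod 15: 8^1≡8, 8^2≡4, 8^3≡2, 8^4≡1. So the order of 8 is 4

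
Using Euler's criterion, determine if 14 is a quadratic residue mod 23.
By Euler's criterion: 14^{11} ≡ 22 (mod 23). Since this equals -1 (≡ 22), 14 is not a QR.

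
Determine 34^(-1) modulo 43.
Since 43 is prime, by Fermat 34^(-1) ≡ 34^{41} ≡ 19 (mod 43). Verify: 34 × 19 = 646 ≡ 1 (mod 43)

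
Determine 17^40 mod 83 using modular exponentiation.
By repeated squaring (mod 83): 17^{1}≡17, 17^{2}≡40, 17^{4}≡23, 17^{8}≡31, 17^{16}≡48, 17^{32}≡63. Then 17^{40} = 17^{32+8} ≡ 63 × 31 ≡ 44 (mod 83)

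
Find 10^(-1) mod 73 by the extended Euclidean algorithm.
Extended GCD: 10(22) + 73(-3) = 1. So 10^(-1) ≡ 22 mod 73. Verify: 10 × 22 = 220 ≡ 1 mod 73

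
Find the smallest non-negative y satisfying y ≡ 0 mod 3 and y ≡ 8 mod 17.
M = 3 × 17 = 51. M₁ = 17, y₁ ≡ 2 mod 3. M₂ = 3, y₂ ≡ 6 mod 17. y = 0×17×2 + 8×3×6 ≡ 42 mod 51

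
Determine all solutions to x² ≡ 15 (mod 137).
The square roots of 15 mod 137 are 17 and 120. Verify: 17² = 289 ≡ 15 (mod 137)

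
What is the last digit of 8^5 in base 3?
Using Fermat: 8^{2} ≡ 1 mod 3. 5 ≡ 1 mod 2. So 8^{5} ≡ 8^{1} ≡ 2 mod 3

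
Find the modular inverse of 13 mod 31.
Since 31 is prime, by Fermat 13^(-1) ≡ 13^{29} ≡ 12 mod 31. Verify: 13 × 12 = 156 ≡ 1 mod 31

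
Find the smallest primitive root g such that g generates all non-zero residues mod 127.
g = 3. Powers: [3, 9, 27, 81, 116, 94, 28, ...] generates all 126 non-zero residues.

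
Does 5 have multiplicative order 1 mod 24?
Powers of 5 mod 24: 5^1≡5, 5^2≡1. 5^1≡5≢1, so ord ≠ 1. No, the actual order is 2.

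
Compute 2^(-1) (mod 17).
Since 17 is prime, by Fermat 2^(-1) ≡ 2^{15} ≡ 9 (mod 17). Verify: 2 × 9 = 18 ≡ 1 (mod 17)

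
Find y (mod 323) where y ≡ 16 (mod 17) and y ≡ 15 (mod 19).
M = 17 × 19 = 323. M₁ = 19, y₁ ≡ 9 (mod 17). M₂ = 17, y₂ ≡ 9 (mod 19). y = 16×19×9 + 15×17×9 ≡ 186 (mod 323)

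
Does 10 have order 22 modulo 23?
ord_23(10) divides 22. For each prime q|22: 10^{11}≡22, 10^{2}≡8, none ≡ 1. So 10 has order 22 and is a primitive root mod 23.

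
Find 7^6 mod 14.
By repeated squaring mod 14: 7^{1}≡7, 7^{2}≡7, 7^{4}≡7. Then 7^{6} = 7^{4+2} ≡ 7 × 7 ≡ 7 mod 14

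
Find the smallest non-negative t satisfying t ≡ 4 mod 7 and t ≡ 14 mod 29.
M = 7 × 29 = 203. M₁ = 29, y₁ ≡ 1 mod 7. M₂ = 7, y₂ ≡ 25 mod 29. t = 4×29×1 + 14×7×25 ≡ 130 mod 203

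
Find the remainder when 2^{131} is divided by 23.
By Fermat: 2^{22} ≡ 1 (mod 23). 131 = 5×22 + 21. So 2^{131} ≡ 2^{21} ≡ 12 (mod 23)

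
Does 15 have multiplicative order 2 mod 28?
Powers of 15 mod 28: 15^1≡15, 15^2≡1. First k with 15^k≡1 is k=2. Yes, ord_28(15) = 2.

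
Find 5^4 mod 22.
5^{4} = 625 ≡ 9 mod 22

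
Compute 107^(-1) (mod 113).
Since 113 is prime, by Fermat 107^(-1) ≡ 107^{111} ≡ 94 (mod 113). Verify: 107 × 94 = 10058 ≡ 1 (mod 113)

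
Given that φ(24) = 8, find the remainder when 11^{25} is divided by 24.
By Euler: 11^{8} ≡ 1 (mod 24) since gcd(11, 24) = 1. 25 = 3×8 + 1. So 11^{25} ≡ 11^{1} ≡ 11 (mod 24)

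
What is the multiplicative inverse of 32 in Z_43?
Since 43 is prime, by Fermat 32^(-1) ≡ 32^{41} ≡ 39 mod 43. Verify: 32 × 39 = 1248 ≡ 1 mod 43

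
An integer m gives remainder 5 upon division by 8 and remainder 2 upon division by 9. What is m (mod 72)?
M = 8 × 9 = 72. M₁ = 9, y₁ ≡ 1 (mod 8). M₂ = 8, y₂ ≡ 8 (mod 9). m = 5×9×1 + 2×8×8 ≡ 29 (mod 72)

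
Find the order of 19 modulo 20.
Powers of 19 mod 20: 19^1≡19, 19^2≡1. So the order of 19 is 2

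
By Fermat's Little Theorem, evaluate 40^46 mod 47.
By Fermat's Little Theorem, 40^{46} ≡ 1 mod 47 since 47 is prime and gcd(40, 47) = 1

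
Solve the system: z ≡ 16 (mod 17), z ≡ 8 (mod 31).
M = 17 × 31 = 527. M₁ = 31, y₁ ≡ 11 (mod 17). M₂ = 17, y₂ ≡ 11 (mod 31). z = 16×31×11 + 8×17×11 ≡ 101 (mod 527)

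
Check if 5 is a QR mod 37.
By Euler's criterion: 5^{18} ≡ 36 mod 37. Since this equals -1 (≡ 36), 5 is not a QR.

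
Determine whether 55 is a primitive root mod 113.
ord_113(55) divides 112. For each prime q|112: 55^{56}≡112, 55^{16}≡16, none ≡ 1. So 55 has order 112 and is a primitive root mod 113.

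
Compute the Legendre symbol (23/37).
(23/37) = 23^{18} mod 37 = -1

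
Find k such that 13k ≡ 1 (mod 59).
Since 59 is prime, by Fermat 13^(-1) ≡ 13^{57} ≡ 50 (mod 59). Verify: 13 × 50 = 650 ≡ 1 (mod 59)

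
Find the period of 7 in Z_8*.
Powers of 7 mod 8: 7^1≡7, 7^2≡1. ord_8(7) = 2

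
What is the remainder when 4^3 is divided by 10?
4^{3} = 64 ≡ 4 (mod 10)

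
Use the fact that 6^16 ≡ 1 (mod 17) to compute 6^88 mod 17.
By Fermat: 6^{16} ≡ 1 (mod 17). 88 = 5×16 + 8. So 6^{88} ≡ 6^{8} ≡ 16 (mod 17)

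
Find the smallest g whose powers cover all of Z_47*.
g = 5. For each prime q|46: 5^{23}≡46, 5^{2}≡25, none ≡ 1, so ord_47(5) = 46 and 5 is a primitive root.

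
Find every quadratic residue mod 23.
Quadratic residues modulo 23: {1, 2, 3, 4, 6, 8, 9, 12, 13, 16, 18}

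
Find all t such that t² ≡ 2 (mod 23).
The square roots of 2 mod 23 are 18 and 5. Verify: 18² = 324 ≡ 2 (mod 23)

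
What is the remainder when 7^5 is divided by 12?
By repeated squaring (mod 12): 7^{1}≡7, 7^{2}≡1, 7^{4}≡1. Then 7^{5} = 7^{4+1} ≡ 1 × 7 ≡ 7 (mod 12)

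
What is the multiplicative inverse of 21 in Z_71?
Since 71 is prime, by Fermat 21^(-1) ≡ 21^{69} ≡ 44 (mod 71). Verify: 21 × 44 = 924 ≡ 1 (mod 71)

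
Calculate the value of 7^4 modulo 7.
7^{4} = 2401 ≡ 0 mod 7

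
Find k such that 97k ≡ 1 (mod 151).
Since 151 is prime, by Fermat 97^(-1) ≡ 97^{149} ≡ 137 (mod 151). Verify: 97 × 137 = 13289 ≡ 1 (mod 151)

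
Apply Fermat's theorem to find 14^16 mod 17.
By Fermat's Little Theorem, 14^{16} ≡ 1 mod 17 since 17 is prime and gcd(14, 17) = 1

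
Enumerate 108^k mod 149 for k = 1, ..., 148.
108^1, 108^2, ..., 108^{148} mod 149: [108, 42, 66, 125, 90, 35, 55, 129, 75, 54, 21, 33, 137, 45, 92, 102, 139, 112, 27, 85, 91, 143, 97, 46, 51, 144, 56, 88, 117, 120, 146, 123, 23, 100, 72, 28, 44, 133, 60, 73, 136, 86, 50, 36, 14, 22, 141, 30, 111, 68, 43, 25, 18, 7, 11, 145, 15, 130, 34, 96, 87, 9, 78, 80, 147, 82, 65, 17, 48, 118, 79, 39, 40, 148, 41, 107, 83, 24, 59, 114, 94, 20, 74, 95, 128, 116, 12, 104, 57, 47, 10, 37, 122, 64, 58, 6, 52, 103, 98, 5, 93, 61, 32, 29, 3, 26, 126, 49, 77, 121, 105, 16, 89, 76, 13, 63, 99, 113, 135, 127, 8, 119, 38, 81, 106, 124, 131, 142, 138, 4, 134, 19, 115, 53, 62, 140, 71, 69, 2, 67, 84, 132, 101, 31, 70, 110, 109, 1]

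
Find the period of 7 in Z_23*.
Powers of 7 mod 23: 7^1≡7, 7^2≡3, 7^3≡21, 7^4≡9, 7^5≡17, 7^6≡4, 7^7≡5, 7^8≡12, 7^9≡15, 7^10≡13, 7^11≡22, 7^12≡16, 7^13≡20, 7^14≡2, 7^15≡14, 7^16≡6, 7^17≡19, 7^18≡18, 7^19≡11, 7^20≡8, 7^21≡10, 7^22≡1. So the order of 7 is 22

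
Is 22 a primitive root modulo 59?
22^{29} ≡ 1 mod 59 and 29 < 58, so ord_59(22) = 29 ≠ 58 and 22 is not a primitive root.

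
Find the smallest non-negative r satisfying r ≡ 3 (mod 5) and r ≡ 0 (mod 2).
M = 5 × 2 = 10. M₁ = 2, y₁ ≡ 3 (mod 5). M₂ = 5, y₂ ≡ 1 (mod 2). r = 3×2×3 + 0×5×1 ≡ 8 (mod 10)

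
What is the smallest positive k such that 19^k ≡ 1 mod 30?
Powers of 19 mod 30: 19^1≡19, 19^2≡1. Order = 2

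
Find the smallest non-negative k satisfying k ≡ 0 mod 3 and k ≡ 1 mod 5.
M = 3 × 5 = 15. M₁ = 5, y₁ ≡ 2 mod 3. M₂ = 3, y₂ ≡ 2 mod 5. k = 0×5×2 + 1×3×2 ≡ 6 mod 15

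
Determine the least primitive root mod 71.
g = 7. For each prime q|70: 7^{35}≡70, 7^{14}≡54, 7^{10}≡45, none ≡ 1, so ord_71(7) = 70 and 7 is a primitive root.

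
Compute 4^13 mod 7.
Using Fermat: 4^{6} ≡ 1 (mod 7). 13 ≡ 1 (mod 6). So 4^{13} ≡ 4^{1} ≡ 4 (mod 7)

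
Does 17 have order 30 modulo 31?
ord_31(17) divides 30. For each prime q|30: 17^{15}≡30, 17^{10}≡25, 17^{6}≡8, none ≡ 1. So 17 has order 30 and is a primitive root mod 31.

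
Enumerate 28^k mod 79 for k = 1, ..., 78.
28^1, 28^2, ..., 28^{78} mod 79: [28, 73, 69, 36, 60, 21, 35, 32, 27, 45, 75, 46, 24, 40, 14, 76, 74, 18, 30, 50, 57, 16, 53, 62, 77, 23, 12, 20, 7, 38, 37, 9, 15, 25, 68, 8, 66, 31, 78, 51, 6, 10, 43, 19, 58, 44, 47, 52, 34, 4, 33, 55, 39, 65, 3, 5, 61, 49, 29, 22, 63, 26, 17, 2, 56, 67, 59, 72, 41, 42, 70, 64, 54, 11, 71, 13, 48, 1]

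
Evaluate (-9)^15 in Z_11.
Using Fermat: (-9)^{10} ≡ 1 mod 11. 15 ≡ 5 mod 10. So (-9)^{15} ≡ (-9)^{5} ≡ 10 mod 11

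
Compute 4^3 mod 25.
4^{3} = 64 ≡ 14 (mod 25)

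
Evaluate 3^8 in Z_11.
By repeated squaring (mod 11): 3^{1}≡3, 3^{2}≡9, 3^{4}≡4, 3^{8}≡5. So 3^{8} ≡ 5 (mod 11)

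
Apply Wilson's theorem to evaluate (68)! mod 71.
(70)! = (68)! × (69) × (70) ≡ -1 (mod 71). So (68)! ≡ -1 × [(70)(69)]^(-1) ≡ 35 (mod 71)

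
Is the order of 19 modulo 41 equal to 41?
Powers of 19 mod 41: 19^1≡19, 19^2≡33, 19^3≡12, 19^4≡23, 19^5≡27, 19^6≡21, 19^7≡30, 19^8≡37, 19^9≡6, 19^10≡32, 19^11≡34, 19^12≡31, 19^13≡15, 19^14≡39, 19^15≡3, 19^16≡16, 19^17≡17, 19^18≡36, 19^19≡28, 19^20≡40, 19^21≡22, 19^22≡8, 19^23≡29, 19^24≡18, 19^25≡14, 19^26≡20, 19^27≡11, 19^28≡4, 19^29≡35, 19^30≡9, 19^31≡7, 19^32≡10, 19^33≡26, 19^34≡2, 19^35≡38, 19^36≡25, 19^37≡24, 19^38≡5, 19^39≡13, 19^40≡1. Already 19^40≡1, so the order is 40 < 41. No, the actual order is 40.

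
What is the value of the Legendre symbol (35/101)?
(35/101) = 35^{50} mod 101 = -1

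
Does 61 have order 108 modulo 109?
61^{54} ≡ 1 mod 109 and 54 < 108, so ord_109(61) = 54 ≠ 108 and 61 is not a primitive root.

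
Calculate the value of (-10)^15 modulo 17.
By repeated squaring (mod 17): (-10)^{1}≡7, (-10)^{2}≡15, (-10)^{4}≡4, (-10)^{8}≡16. Then (-10)^{15} = (-10)^{8+4+2+1} ≡ 16 × 4 × 15 × 7 ≡ 5 (mod 17)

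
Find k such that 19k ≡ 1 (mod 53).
Since 53 is prime, by Fermat 19^(-1) ≡ 19^{51} ≡ 14 (mod 53). Verify: 19 × 14 = 266 ≡ 1 (mod 53)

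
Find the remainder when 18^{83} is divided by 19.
By Fermat: 18^{18} ≡ 1 mod 19. 83 = 4×18 + 11. So 18^{83} ≡ 18^{11} ≡ 18 mod 19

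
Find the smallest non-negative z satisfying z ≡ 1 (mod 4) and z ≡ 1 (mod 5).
M = 4 × 5 = 20. M₁ = 5, y₁ ≡ 1 (mod 4). M₂ = 4, y₂ ≡ 4 (mod 5). z = 1×5×1 + 1×4×4 ≡ 1 (mod 20)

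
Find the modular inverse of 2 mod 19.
Since 19 is prime, by Fermat 2^(-1) ≡ 2^{17} ≡ 10 mod 19. Verify: 2 × 10 = 20 ≡ 1 mod 19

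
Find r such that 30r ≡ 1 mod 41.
Since 41 is prime, by Fermat 30^(-1) ≡ 30^{39} ≡ 26 mod 41. Verify: 30 × 26 = 780 ≡ 1 mod 41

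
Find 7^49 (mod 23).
Using Fermat: 7^{22} ≡ 1 (mod 23). 49 ≡ 5 (mod 22). So 7^{49} ≡ 7^{5} ≡ 17 (mod 23)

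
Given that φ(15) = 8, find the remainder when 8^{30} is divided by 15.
By Euler: 8^{8} ≡ 1 mod 15 since gcd(8, 15) = 1. 30 = 3×8 + 6. So 8^{30} ≡ 8^{6} ≡ 4 mod 15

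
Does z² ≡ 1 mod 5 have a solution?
By Euler's criterion: 1^{2} ≡ 1 mod 5. Since this equals 1, 1 is a QR.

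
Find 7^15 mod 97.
By repeated squaring mod 97: 7^{1}≡7, 7^{2}≡49, 7^{4}≡73, 7^{8}≡91. Then 7^{15} = 7^{8+4+2+1} ≡ 91 × 73 × 49 × 7 ≡ 19 mod 97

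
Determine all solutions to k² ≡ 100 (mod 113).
The square roots of 100 mod 113 are 10 and 103. Verify: 10² = 100 ≡ 100 (mod 113)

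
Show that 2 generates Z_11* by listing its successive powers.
2^1, 2^2, ..., 2^{10} mod 11: [2, 4, 8, 5, 10, 9, 7, 3, 6, 1]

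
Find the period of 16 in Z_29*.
Powers of 16 mod 29: 16^1≡16, 16^2≡24, 16^3≡7, 16^4≡25, 16^5≡23, 16^6≡20, 16^7≡1. So the order of 16 is 7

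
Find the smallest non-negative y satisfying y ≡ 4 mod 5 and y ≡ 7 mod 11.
M = 5 × 11 = 55. M₁ = 11, y₁ ≡ 1 mod 5. M₂ = 5, y₂ ≡ 9 mod 11. y = 4×11×1 + 7×5×9 ≡ 29 mod 55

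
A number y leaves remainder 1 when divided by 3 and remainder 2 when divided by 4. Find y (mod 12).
M = 3 × 4 = 12. M₁ = 4, y₁ ≡ 1 (mod 3). M₂ = 3, y₂ ≡ 3 (mod 4). y = 1×4×1 + 2×3×3 ≡ 10 (mod 12)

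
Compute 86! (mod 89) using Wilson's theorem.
(88)! = (86)! × (87) × (88) ≡ -1 (mod 89). So (86)! ≡ -1 × [(88)(87)]^(-1) ≡ 44 (mod 89)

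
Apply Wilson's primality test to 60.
(59)! mod 60 = 0. Since 0 ≢ -1 mod 60, 60 is not prime.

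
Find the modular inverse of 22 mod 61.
Since 61 is prime, by Fermat 22^(-1) ≡ 22^{59} ≡ 25 (mod 61). Verify: 22 × 25 = 550 ≡ 1 (mod 61)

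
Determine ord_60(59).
Powers of 59 mod 60: 59^1≡59, 59^2≡1. Order = 2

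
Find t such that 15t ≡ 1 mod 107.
Since 107 is prime, by Fermat 15^(-1) ≡ 15^{105} ≡ 50 mod 107. Verify: 15 × 50 = 750 ≡ 1 mod 107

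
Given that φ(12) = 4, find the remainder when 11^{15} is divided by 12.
By Euler: 11^{4} ≡ 1 mod 12 since gcd(11, 12) = 1. 15 = 3×4 + 3. So 11^{15} ≡ 11^{3} ≡ 11 mod 12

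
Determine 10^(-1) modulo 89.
Since 89 is prime, by Fermat 10^(-1) ≡ 10^{87} ≡ 9 (mod 89). Verify: 10 × 9 = 90 ≡ 1 (mod 89)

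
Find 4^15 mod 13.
Using Fermat: 4^{12} ≡ 1 mod 13. 15 ≡ 3 mod 12. So 4^{15} ≡ 4^{3} ≡ 12 mod 13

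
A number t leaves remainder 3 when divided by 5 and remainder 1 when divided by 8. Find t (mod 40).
M = 5 × 8 = 40. M₁ = 8, y₁ ≡ 2 (mod 5). M₂ = 5, y₂ ≡ 5 (mod 8). t = 3×8×2 + 1×5×5 ≡ 33 (mod 40)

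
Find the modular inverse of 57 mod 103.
Since 103 is prime, by Fermat 57^(-1) ≡ 57^{101} ≡ 47 mod 103. Verify: 57 × 47 = 2679 ≡ 1 mod 103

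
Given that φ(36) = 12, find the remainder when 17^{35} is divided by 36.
By Euler: 17^{12} ≡ 1 mod 36 since gcd(17, 36) = 1. 35 = 2×12 + 11. So 17^{35} ≡ 17^{11} ≡ 17 mod 36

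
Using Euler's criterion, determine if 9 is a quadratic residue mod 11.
By Euler's criterion: 9^{5} ≡ 1 mod 11. Since this equals 1, 9 is a QR.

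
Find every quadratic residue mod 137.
Quadratic residues modulo 137: {1, 2, 4, 7, 8, 9, 11, 14, 15, 16, 17, 18, 19, 22, 25, 28, 30, 32, 34, 36, 37, 38, 39, 44, 49, 50, 56, 59, 60, 61, 63, 64, 65, 68, 69, 72, 73, 74, 76, 77, 78, 81, 87, 88, 93, 98, 99, 100, 101, 103, 105, 107, 109, 112, 115, 118, 119, 120, 121, 122, 123, 126, 128, 129, 130, 133, 135, 136}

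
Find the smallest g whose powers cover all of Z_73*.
g = 5. Powers: [5, 25, 52, 41, 59, 3, ...] generates all 72 non-zero residues.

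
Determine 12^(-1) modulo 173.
Since 173 is prime, by Fermat 12^(-1) ≡ 12^{171} ≡ 101 (mod 173). Verify: 12 × 101 = 1212 ≡ 1 (mod 173)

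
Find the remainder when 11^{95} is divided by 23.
By Fermat: 11^{22} ≡ 1 (mod 23). 95 = 4×22 + 7. So 11^{95} ≡ 11^{7} ≡ 7 (mod 23)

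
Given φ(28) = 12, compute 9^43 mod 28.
By Euler: 9^{12} ≡ 1 mod 28 since gcd(9, 28) = 1. 43 = 3×12 + 7. So 9^{43} ≡ 9^{7} ≡ 9 mod 28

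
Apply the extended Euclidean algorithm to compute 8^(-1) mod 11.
Extended GCD: 8(-4) + 11(3) = 1. So 8^(-1) ≡ -4 ≡ 7 (mod 11). Verify: 8 × 7 = 56 ≡ 1 (mod 11)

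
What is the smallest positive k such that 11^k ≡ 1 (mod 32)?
Powers of 11 mod 32: 11^1≡11, 11^2≡25, 11^3≡19, 11^4≡17, 11^5≡27, 11^6≡9, 11^7≡3, 11^8≡1. Order = 8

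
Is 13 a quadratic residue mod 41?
By Euler's criterion: 13^{20} ≡ 40 mod 41. Since this equals -1 (≡ 40), 13 is not a QR.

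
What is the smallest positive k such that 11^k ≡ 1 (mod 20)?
Powers of 11 mod 20: 11^1≡11, 11^2≡1. ord_20(11) = 2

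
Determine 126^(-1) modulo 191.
Since 191 is prime, by Fermat 126^(-1) ≡ 126^{189} ≡ 47 mod 191. Verify: 126 × 47 = 5922 ≡ 1 mod 191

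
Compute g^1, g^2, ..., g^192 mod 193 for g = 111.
111^1, 111^2, ..., 111^{192} mod 193: [111, 162, 33, 189, 135, 124, 61, 16, 39, 83, 142, 129, 37, 54, 11, 63, 45, 170, 149, 134, 13, 92, 176, 43, 141, 18, 68, 21, 15, 121, 114, 109, 133, 95, 123, 143, 47, 6, 87, 7, 5, 169, 38, 165, 173, 96, 41, 112, 80, 2, 29, 131, 66, 185, 77, 55, 122, 32, 78, 166, 91, 65, 74, 108, 22, 126, 90, 147, 105, 75, 26, 184, 159, 86, 89, 36, 136, 42, 30, 49, 35, 25, 73, 190, 53, 93, 94, 12, 174, 14, 10, 145, 76, 137, 153, 192, 82, 31, 160, 4, 58, 69, 132, 177, 154, 110, 51, 64, 156, 139, 182, 130, 148, 23, 44, 59, 180, 101, 17, 150, 52, 175, 125, 172, 178, 72, 79, 84, 60, 98, 70, 50, 146, 187, 106, 186, 188, 24, 155, 28, 20, 97, 152, 81, 113, 191, 164, 62, 127, 8, 116, 138, 71, 161, 115, 27, 102, 128, 119, 85, 171, 67, 103, 46, 88, 118, 167, 9, 34, 107, 104, 157, 57, 151, 163, 144, 158, 168, 120, 3, 140, 100, 99, 181, 19, 179, 183, 48, 117, 56, 40, 1]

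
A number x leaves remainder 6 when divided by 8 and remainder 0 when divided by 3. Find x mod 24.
M = 8 × 3 = 24. M₁ = 3, y₁ ≡ 3 mod 8. M₂ = 8, y₂ ≡ 2 mod 3. x = 6×3×3 + 0×8×2 ≡ 6 mod 24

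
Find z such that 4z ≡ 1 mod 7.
Since 7 is prime, by Fermat 4^(-1) ≡ 4^{5} ≡ 2 mod 7. Verify: 4 × 2 = 8 ≡ 1 mod 7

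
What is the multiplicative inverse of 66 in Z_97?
Since 97 is prime, by Fermat 66^(-1) ≡ 66^{95} ≡ 25 mod 97. Verify: 66 × 25 = 1650 ≡ 1 mod 97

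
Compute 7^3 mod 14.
7^{3} = 343 ≡ 7 mod 14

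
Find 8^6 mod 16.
By repeated squaring mod 16: 8^{1}≡8, 8^{2}≡0, 8^{4}≡0. Then 8^{6} = 8^{4+2} ≡ 0 × 0 ≡ 0 mod 16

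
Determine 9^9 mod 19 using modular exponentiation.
By repeated squaring mod 19: 9^{1}≡9, 9^{2}≡5, 9^{4}≡6, 9^{8}≡17. Then 9^{9} = 9^{8+1} ≡ 17 × 9 ≡ 1 mod 19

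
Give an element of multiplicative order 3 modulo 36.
13 has order 3 mod 36 since 13^{3} ≡ 1 (mod 36) and no smaller power works.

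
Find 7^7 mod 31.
By repeated squaring mod 31: 7^{1}≡7, 7^{2}≡18, 7^{4}≡14. Then 7^{7} = 7^{4+2+1} ≡ 14 × 18 × 7 ≡ 28 mod 31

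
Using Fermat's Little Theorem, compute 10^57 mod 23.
By Fermat: 10^{22} ≡ 1 mod 23. 57 = 2×22 + 13. So 10^{57} ≡ 10^{13} ≡ 15 mod 23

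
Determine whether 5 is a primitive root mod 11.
5^{5} ≡ 1 mod 11 and 5 < 10, so ord_11(5) = 5 ≠ 10 and 5 is not a primitive root.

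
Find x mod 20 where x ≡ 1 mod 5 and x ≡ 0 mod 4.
M = 5 × 4 = 20. M₁ = 4, y₁ ≡ 4 mod 5. M₂ = 5, y₂ ≡ 1 mod 4. x = 1×4×4 + 0×5×1 ≡ 16 mod 20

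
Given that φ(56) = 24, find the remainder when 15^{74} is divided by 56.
By Euler: 15^{24} ≡ 1 mod 56 since gcd(15, 56) = 1. 74 = 3×24 + 2. So 15^{74} ≡ 15^{2} ≡ 1 mod 56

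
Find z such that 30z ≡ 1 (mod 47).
Since 47 is prime, by Fermat 30^(-1) ≡ 30^{45} ≡ 11 (mod 47). Verify: 30 × 11 = 330 ≡ 1 (mod 47)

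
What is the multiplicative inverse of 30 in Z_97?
Since 97 is prime, by Fermat 30^(-1) ≡ 30^{95} ≡ 55 mod 97. Verify: 30 × 55 = 1650 ≡ 1 mod 97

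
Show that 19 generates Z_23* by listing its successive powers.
19^1, 19^2, ..., 19^{22} mod 23: [19, 16, 5, 3, 11, 2, 15, 9, 10, 6, 22, 4, 7, 18, 20, 12, 21, 8, 14, 13, 17, 1]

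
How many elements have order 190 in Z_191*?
Number of primitive roots mod 191 = φ(p-1) = φ(190) = 72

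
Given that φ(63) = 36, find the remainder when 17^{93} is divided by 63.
By Euler: 17^{36} ≡ 1 mod 63 since gcd(17, 63) = 1. 93 = 2×36 + 21. So 17^{93} ≡ 17^{21} ≡ 62 mod 63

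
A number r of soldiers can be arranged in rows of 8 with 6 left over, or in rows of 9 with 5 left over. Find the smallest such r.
M = 8 × 9 = 72. M₁ = 9, y₁ ≡ 1 (mod 8). M₂ = 8, y₂ ≡ 8 (mod 9). r = 6×9×1 + 5×8×8 ≡ 14 (mod 72)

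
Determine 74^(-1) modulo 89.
Since 89 is prime, by Fermat 74^(-1) ≡ 74^{87} ≡ 83 (mod 89). Verify: 74 × 83 = 6142 ≡ 1 (mod 89)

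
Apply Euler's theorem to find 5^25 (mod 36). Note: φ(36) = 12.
By Euler: 5^{12} ≡ 1 (mod 36) since gcd(5, 36) = 1. 25 = 2×12 + 1. So 5^{25} ≡ 5^{1} ≡ 5 (mod 36)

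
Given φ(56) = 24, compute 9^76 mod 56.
By Euler: 9^{24} ≡ 1 (mod 56) since gcd(9, 56) = 1. 76 = 3×24 + 4. So 9^{76} ≡ 9^{4} ≡ 9 (mod 56)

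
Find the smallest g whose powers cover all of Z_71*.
g = 7. For each prime q|70: 7^{35}≡70, 7^{14}≡54, 7^{10}≡45, none ≡ 1, so ord_71(7) = 70 and 7 is a primitive root.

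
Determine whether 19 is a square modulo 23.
By Euler's criterion: 19^{11} ≡ 22 (mod 23). Since this equals -1 (≡ 22), 19 is not a QR.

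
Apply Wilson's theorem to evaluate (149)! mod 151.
(150)! = (149)! × (150) ≡ -1 mod 151. So (149)! ≡ -1 × (150)^(-1) ≡ (-1)×(-1) = 1 mod 151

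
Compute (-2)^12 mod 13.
Using Fermat: (-2)^{12} ≡ 1 (mod 13). 12 ≡ 0 (mod 12). So (-2)^{12} ≡ (-2)^{0} ≡ 1 (mod 13)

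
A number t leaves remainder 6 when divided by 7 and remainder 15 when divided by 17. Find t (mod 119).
M = 7 × 17 = 119. M₁ = 17, y₁ ≡ 5 (mod 7). M₂ = 7, y₂ ≡ 5 (mod 17). t = 6×17×5 + 15×7×5 ≡ 83 (mod 119)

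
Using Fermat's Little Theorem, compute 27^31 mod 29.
By Fermat: 27^{28} ≡ 1 mod 29. So 27^{31} = 27^{28} · 27^{3} ≡ 27^{3} ≡ 21 mod 29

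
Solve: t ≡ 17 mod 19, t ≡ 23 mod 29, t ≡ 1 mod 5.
M = 19 × 29 × 5 = 2755. M₁ = 145, y₁ ≡ 8 mod 19. M₂ = 95, y₂ ≡ 11 mod 29. M₃ = 551, y₃ ≡ 1 mod 5. t = 17×145×8 + 23×95×11 + 1×551×1 ≡ 226 mod 2755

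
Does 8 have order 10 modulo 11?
ord_11(8) divides 10. For each prime q|10: 8^{5}≡10, 8^{2}≡9, none ≡ 1. So 8 has order 10 and is a primitive root mod 11.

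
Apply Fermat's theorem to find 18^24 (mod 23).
By Fermat: 18^{22} ≡ 1 (mod 23). So 18^{24} = 18^{22} · 18^{2} ≡ 18^{2} ≡ 2 (mod 23)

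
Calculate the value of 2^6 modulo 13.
By repeated squaring mod 13: 2^{1}≡2, 2^{2}≡4, 2^{4}≡3. Then 2^{6} = 2^{4+2} ≡ 3 × 4 ≡ 12 mod 13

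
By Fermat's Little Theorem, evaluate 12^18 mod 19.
By Fermat's Little Theorem, 12^{18} ≡ 1 (mod 19) since 19 is prime and gcd(12, 19) = 1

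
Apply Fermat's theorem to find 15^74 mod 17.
By Fermat: 15^{16} ≡ 1 mod 17. 74 = 4×16 + 10. So 15^{74} ≡ 15^{10} ≡ 4 mod 17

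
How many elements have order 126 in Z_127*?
Number of primitive roots mod 127 = φ(p-1) = φ(126) = 36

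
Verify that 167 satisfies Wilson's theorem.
(166)! mod 167 = 166. Since this equals -1 mod 167, Wilson confirms 167 is prime.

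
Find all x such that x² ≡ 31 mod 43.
The square roots of 31 mod 43 are 17 and 26. Verify: 17² = 289 ≡ 31 mod 43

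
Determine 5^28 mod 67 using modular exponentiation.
By repeated squaring (mod 67): 5^{1}≡5, 5^{2}≡25, 5^{4}≡22, 5^{8}≡15, 5^{16}≡24. Then 5^{28} = 5^{16+8+4} ≡ 24 × 15 × 22 ≡ 14 (mod 67)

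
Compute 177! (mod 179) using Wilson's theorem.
(178)! = (177)! × (178) ≡ -1 (mod 179). So (177)! ≡ -1 × (178)^(-1) ≡ (-1)×(-1) = 1 (mod 179)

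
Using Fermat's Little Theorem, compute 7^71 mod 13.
By Fermat: 7^{12} ≡ 1 mod 13. 71 = 5×12 + 11. So 7^{71} ≡ 7^{11} ≡ 2 mod 13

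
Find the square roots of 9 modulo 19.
The square roots of 9 mod 19 are 16 and 3. Verify: 16² = 256 ≡ 9 mod 19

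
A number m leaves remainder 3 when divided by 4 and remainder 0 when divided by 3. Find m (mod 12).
M = 4 × 3 = 12. M₁ = 3, y₁ ≡ 3 (mod 4). M₂ = 4, y₂ ≡ 1 (mod 3). m = 3×3×3 + 0×4×1 ≡ 3 (mod 12)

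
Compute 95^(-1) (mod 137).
Since 137 is prime, by Fermat 95^(-1) ≡ 95^{135} ≡ 75 (mod 137). Verify: 95 × 75 = 7125 ≡ 1 (mod 137)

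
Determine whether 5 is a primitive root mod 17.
ord_17(5) divides 16. For each prime q|16: 5^{8}≡16, none ≡ 1. So 5 has order 16 and is a primitive root mod 17.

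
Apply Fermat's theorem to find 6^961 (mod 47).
By Fermat: 6^{46} ≡ 1 (mod 47). 961 ≡ 41 (mod 46). So 6^{961} ≡ 6^{41} ≡ 9 (mod 47)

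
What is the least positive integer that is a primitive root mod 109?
g = 6. Powers: [6, 36, 107, 97, 37, 4, 24, ...] generates all 108 non-zero residues.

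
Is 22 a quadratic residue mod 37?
By Euler's criterion: 22^{18} ≡ 36 mod 37. Since this equals -1 (≡ 36), 22 is not a QR.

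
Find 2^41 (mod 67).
By repeated squaring (mod 67): 2^{1}≡2, 2^{2}≡4, 2^{4}≡16, 2^{8}≡55, 2^{16}≡10, 2^{32}≡33. Then 2^{41} = 2^{32+8+1} ≡ 33 × 55 × 2 ≡ 12 (mod 67)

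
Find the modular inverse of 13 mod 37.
Since 37 is prime, by Fermat 13^(-1) ≡ 13^{35} ≡ 20 mod 37. Verify: 13 × 20 = 260 ≡ 1 mod 37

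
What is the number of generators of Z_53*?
There are φ(53-1) = φ(52) = 24 primitive roots modulo 53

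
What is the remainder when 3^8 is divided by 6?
By repeated squaring (mod 6): 3^{1}≡3, 3^{2}≡3, 3^{4}≡3, 3^{8}≡3. So 3^{8} ≡ 3 (mod 6)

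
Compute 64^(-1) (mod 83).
Since 83 is prime, by Fermat 64^(-1) ≡ 64^{81} ≡ 48 (mod 83). Verify: 64 × 48 = 3072 ≡ 1 (mod 83)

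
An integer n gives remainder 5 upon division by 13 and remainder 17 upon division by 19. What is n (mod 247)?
M = 13 × 19 = 247. M₁ = 19, y₁ ≡ 11 (mod 13). M₂ = 13, y₂ ≡ 3 (mod 19). n = 5×19×11 + 17×13×3 ≡ 226 (mod 247)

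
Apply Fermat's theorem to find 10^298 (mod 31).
By Fermat: 10^{30} ≡ 1 (mod 31). 298 ≡ 28 (mod 30). So 10^{298} ≡ 10^{28} ≡ 9 (mod 31)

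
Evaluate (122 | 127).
(122/127) = 122^{63} mod 127 = 1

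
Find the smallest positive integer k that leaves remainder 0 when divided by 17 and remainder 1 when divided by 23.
M = 17 × 23 = 391. M₁ = 23, y₁ ≡ 3 mod 17. M₂ = 17, y₂ ≡ 19 mod 23. k = 0×23×3 + 1×17×19 ≡ 323 mod 391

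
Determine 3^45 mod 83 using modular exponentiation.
By repeated squaring (mod 83): 3^{1}≡3, 3^{2}≡9, 3^{4}≡81, 3^{8}≡4, 3^{16}≡16, 3^{32}≡7. Then 3^{45} = 3^{32+8+4+1} ≡ 7 × 4 × 81 × 3 ≡ 81 (mod 83)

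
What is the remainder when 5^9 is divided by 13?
By repeated squaring (mod 13): 5^{1}≡5, 5^{2}≡12, 5^{4}≡1, 5^{8}≡1. Then 5^{9} = 5^{8+1} ≡ 1 × 5 ≡ 5 (mod 13)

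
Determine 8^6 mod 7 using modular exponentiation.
Using Fermat: 8^{6} ≡ 1 (mod 7). 6 ≡ 0 (mod 6). So 8^{6} ≡ 8^{0} ≡ 1 (mod 7)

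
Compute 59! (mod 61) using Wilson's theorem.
(60)! = (59)! × (60) ≡ -1 (mod 61). So (59)! ≡ -1 × (60)^(-1) ≡ (-1)×(-1) = 1 (mod 61)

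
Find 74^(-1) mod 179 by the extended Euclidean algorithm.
Extended GCD: 74(75) + 179(-31) = 1. So 74^(-1) ≡ 75 mod 179. Verify: 74 × 75 = 5550 ≡ 1 mod 179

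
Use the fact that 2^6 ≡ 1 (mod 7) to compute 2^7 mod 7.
By Fermat: 2^{6} ≡ 1 (mod 7). So 2^{7} = 2^{6} · 2^{1} ≡ 2^{1} ≡ 2 (mod 7)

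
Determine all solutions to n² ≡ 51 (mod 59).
The square roots of 51 mod 59 are 46 and 13. Verify: 46² = 2116 ≡ 51 (mod 59)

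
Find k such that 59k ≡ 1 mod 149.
Since 149 is prime, by Fermat 59^(-1) ≡ 59^{147} ≡ 48 mod 149. Verify: 59 × 48 = 2832 ≡ 1 mod 149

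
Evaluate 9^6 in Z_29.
By repeated squaring (mod 29): 9^{1}≡9, 9^{2}≡23, 9^{4}≡7. Then 9^{6} = 9^{4+2} ≡ 7 × 23 ≡ 16 (mod 29)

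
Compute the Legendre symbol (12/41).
(12/41) = 12^{20} mod 41 = -1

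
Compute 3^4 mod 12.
3^{4} = 81 ≡ 9 (mod 12)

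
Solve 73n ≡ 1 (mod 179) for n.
Since 179 is prime, by Fermat 73^(-1) ≡ 73^{177} ≡ 103 (mod 179). Verify: 73 × 103 = 7519 ≡ 1 (mod 179)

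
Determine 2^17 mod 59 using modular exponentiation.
By repeated squaring (mod 59): 2^{1}≡2, 2^{2}≡4, 2^{4}≡16, 2^{8}≡20, 2^{16}≡46. Then 2^{17} = 2^{16+1} ≡ 46 × 2 ≡ 33 (mod 59)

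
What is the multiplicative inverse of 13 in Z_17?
Since 17 is prime, by Fermat 13^(-1) ≡ 13^{15} ≡ 4 (mod 17). Verify: 13 × 4 = 52 ≡ 1 (mod 17)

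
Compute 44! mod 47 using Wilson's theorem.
(46)! = (44)! × (45) × (46) ≡ -1 mod 47. So (44)! ≡ -1 × [(46)(45)]^(-1) ≡ 23 mod 47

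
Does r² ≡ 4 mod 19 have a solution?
By Euler's criterion: 4^{9} ≡ 1 mod 19. Since this equals 1, 4 is a QR.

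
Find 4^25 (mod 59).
By repeated squaring (mod 59): 4^{1}≡4, 4^{2}≡16, 4^{4}≡20, 4^{8}≡46, 4^{16}≡51. Then 4^{25} = 4^{16+8+1} ≡ 51 × 46 × 4 ≡ 3 (mod 59)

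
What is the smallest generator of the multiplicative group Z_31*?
g = 3. For each prime q|30: 3^{15}≡30, 3^{10}≡25, 3^{6}≡16, none ≡ 1, so ord_31(3) = 30 and 3 is a primitive root.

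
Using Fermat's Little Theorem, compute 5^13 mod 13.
By Fermat: 5^{12} ≡ 1 mod 13. So 5^{13} = 5^{12} · 5^{1} ≡ 5^{1} ≡ 5 mod 13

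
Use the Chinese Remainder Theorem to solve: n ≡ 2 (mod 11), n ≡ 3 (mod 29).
M = 11 × 29 = 319. M₁ = 29, y₁ ≡ 8 (mod 11). M₂ = 11, y₂ ≡ 8 (mod 29). n = 2×29×8 + 3×11×8 ≡ 90 (mod 319)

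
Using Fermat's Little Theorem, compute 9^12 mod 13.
By Fermat's Little Theorem, 9^{12} ≡ 1 mod 13 since 13 is prime and gcd(9, 13) = 1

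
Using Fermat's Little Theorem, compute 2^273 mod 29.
By Fermat: 2^{28} ≡ 1 (mod 29). 273 ≡ 21 (mod 28). So 2^{273} ≡ 2^{21} ≡ 17 (mod 29)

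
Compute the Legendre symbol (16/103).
(16/103) = 16^{51} mod 103 = 1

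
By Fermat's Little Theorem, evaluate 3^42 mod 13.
By Fermat: 3^{12} ≡ 1 (mod 13). 42 = 3×12 + 6. So 3^{42} ≡ 3^{6} ≡ 1 (mod 13)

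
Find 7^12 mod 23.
By repeated squaring mod 23: 7^{1}≡7, 7^{2}≡3, 7^{4}≡9, 7^{8}≡12. Then 7^{12} = 7^{8+4} ≡ 12 × 9 ≡ 16 mod 23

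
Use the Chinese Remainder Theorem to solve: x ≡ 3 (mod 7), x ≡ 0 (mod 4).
M = 7 × 4 = 28. M₁ = 4, y₁ ≡ 2 (mod 7). M₂ = 7, y₂ ≡ 3 (mod 4). x = 3×4×2 + 0×7×3 ≡ 24 (mod 28)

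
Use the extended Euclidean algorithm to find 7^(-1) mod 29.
Extended GCD: 7(-4) + 29(1) = 1. So 7^(-1) ≡ -4 ≡ 25 (mod 29). Verify: 7 × 25 = 175 ≡ 1 (mod 29)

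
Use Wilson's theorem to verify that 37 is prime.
(36)! mod 37 = 36. Since this equals -1 mod 37, Wilson confirms 37 is prime.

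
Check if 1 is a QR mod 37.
By Euler's criterion: 1^{18} ≡ 1 mod 37. Since this equals 1, 1 is a QR.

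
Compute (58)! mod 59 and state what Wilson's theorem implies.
(58)! mod 59 = 58. Since this equals -1 mod 59, Wilson confirms 59 is prime.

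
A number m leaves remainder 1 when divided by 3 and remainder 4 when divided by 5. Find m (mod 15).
M = 3 × 5 = 15. M₁ = 5, y₁ ≡ 2 (mod 3). M₂ = 3, y₂ ≡ 2 (mod 5). m = 1×5×2 + 4×3×2 ≡ 4 (mod 15)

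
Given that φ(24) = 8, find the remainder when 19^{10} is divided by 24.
By Euler: 19^{8} ≡ 1 (mod 24) since gcd(19, 24) = 1. 10 = 1×8 + 2. So 19^{10} ≡ 19^{2} ≡ 1 (mod 24)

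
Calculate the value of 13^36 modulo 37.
Using Fermat: 13^{36} ≡ 1 mod 37. 36 ≡ 0 mod 36. So 13^{36} ≡ 13^{0} ≡ 1 mod 37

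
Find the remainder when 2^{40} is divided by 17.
By Fermat: 2^{16} ≡ 1 mod 17. 40 = 2×16 + 8. So 2^{40} ≡ 2^{8} ≡ 1 mod 17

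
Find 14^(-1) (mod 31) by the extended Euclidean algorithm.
Extended GCD: 14(-11) + 31(5) = 1. So 14^(-1) ≡ -11 ≡ 20 (mod 31). Verify: 14 × 20 = 280 ≡ 1 (mod 31)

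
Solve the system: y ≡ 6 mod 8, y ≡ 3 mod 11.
M = 8 × 11 = 88. M₁ = 11, y₁ ≡ 3 mod 8. M₂ = 8, y₂ ≡ 7 mod 11. y = 6×11×3 + 3×8×7 ≡ 14 mod 88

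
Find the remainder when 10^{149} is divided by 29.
By Fermat: 10^{28} ≡ 1 (mod 29). 149 = 5×28 + 9. So 10^{149} ≡ 10^{9} ≡ 18 (mod 29)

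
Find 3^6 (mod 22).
By repeated squaring (mod 22): 3^{1}≡3, 3^{2}≡9, 3^{4}≡15. Then 3^{6} = 3^{4+2} ≡ 15 × 9 ≡ 3 (mod 22)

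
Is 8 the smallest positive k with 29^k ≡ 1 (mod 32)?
Powers of 29 mod 32: 29^1≡29, 29^2≡9, 29^3≡5, 29^4≡17, 29^5≡13, 29^6≡25, 29^7≡21, 29^8≡1. First k with 29^k≡1 is k=8. Yes, ord_32(29) = 8.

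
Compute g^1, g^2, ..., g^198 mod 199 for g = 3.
3^1, 3^2, ..., 3^{198} mod 199: [3, 9, 27, 81, 44, 132, 197, 193, 181, 145, 37, 111, 134, 4, 12, 36, 108, 125, 176, 130, 191, 175, 127, 182, 148, 46, 138, 16, 48, 144, 34, 102, 107, 122, 167, 103, 110, 131, 194, 184, 154, 64, 192, 178, 136, 10, 30, 90, 71, 14, 42, 126, 179, 139, 19, 57, 171, 115, 146, 40, 120, 161, 85, 56, 168, 106, 119, 158, 76, 29, 87, 62, 186, 160, 82, 47, 141, 25, 75, 26, 78, 35, 105, 116, 149, 49, 147, 43, 129, 188, 166, 100, 101, 104, 113, 140, 22, 66, 198, 196, 190, 172, 118, 155, 67, 2, 6, 18, 54, 162, 88, 65, 195, 187, 163, 91, 74, 23, 69, 8, 24, 72, 17, 51, 153, 61, 183, 151, 55, 165, 97, 92, 77, 32, 96, 89, 68, 5, 15, 45, 135, 7, 21, 63, 189, 169, 109, 128, 185, 157, 73, 20, 60, 180, 142, 28, 84, 53, 159, 79, 38, 114, 143, 31, 93, 80, 41, 123, 170, 112, 137, 13, 39, 117, 152, 58, 174, 124, 173, 121, 164, 94, 83, 50, 150, 52, 156, 70, 11, 33, 99, 98, 95, 86, 59, 177, 133, 1]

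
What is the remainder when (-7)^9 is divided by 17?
By repeated squaring (mod 17): (-7)^{1}≡10, (-7)^{2}≡15, (-7)^{4}≡4, (-7)^{8}≡16. Then (-7)^{9} = (-7)^{8+1} ≡ 16 × 10 ≡ 7 (mod 17)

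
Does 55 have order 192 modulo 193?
55^{24} ≡ 1 (mod 193) and 24 < 192, so ord_193(55) = 24 ≠ 192 and 55 is not a primitive root.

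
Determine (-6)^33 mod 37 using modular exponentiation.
By repeated squaring (mod 37): (-6)^{1}≡31, (-6)^{2}≡36, (-6)^{4}≡1, (-6)^{8}≡1, (-6)^{16}≡1, (-6)^{32}≡1. Then (-6)^{33} = (-6)^{32+1} ≡ 1 × 31 ≡ 31 (mod 37)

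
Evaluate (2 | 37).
(2/37) = 2^{18} mod 37 = -1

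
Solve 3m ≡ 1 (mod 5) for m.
Since 5 is prime, by Fermat 3^(-1) ≡ 3^{3} ≡ 2 (mod 5). Verify: 3 × 2 = 6 ≡ 1 (mod 5)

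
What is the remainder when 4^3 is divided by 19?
4^{3} = 64 ≡ 7 (mod 19)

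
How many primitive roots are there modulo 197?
Number of primitive roots mod 197 = φ(p-1) = φ(196) = 84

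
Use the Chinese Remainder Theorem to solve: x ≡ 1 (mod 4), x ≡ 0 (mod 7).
M = 4 × 7 = 28. M₁ = 7, y₁ ≡ 3 (mod 4). M₂ = 4, y₂ ≡ 2 (mod 7). x = 1×7×3 + 0×4×2 ≡ 21 (mod 28)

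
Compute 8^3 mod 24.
8^{3} = 512 ≡ 8 (mod 24)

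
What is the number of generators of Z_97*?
Number of primitive roots mod 97 = φ(p-1) = φ(96) = 32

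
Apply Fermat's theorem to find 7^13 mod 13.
By Fermat: 7^{12} ≡ 1 mod 13. So 7^{13} = 7^{12} · 7^{1} ≡ 7^{1} ≡ 7 mod 13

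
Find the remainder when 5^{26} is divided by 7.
By Fermat: 5^{6} ≡ 1 mod 7. 26 = 4×6 + 2. So 5^{26} ≡ 5^{2} ≡ 4 mod 7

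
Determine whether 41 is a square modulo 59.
By Euler's criterion: 41^{29} ≡ 1 mod 59. Since this equals 1, 41 is a QR.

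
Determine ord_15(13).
Powers of 13 mod 15: 13^1≡13, 13^2≡4, 13^3≡7, 13^4≡1. So the order of 13 is 4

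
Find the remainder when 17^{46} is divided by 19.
By Fermat: 17^{18} ≡ 1 mod 19. 46 = 2×18 + 10. So 17^{46} ≡ 17^{10} ≡ 17 mod 19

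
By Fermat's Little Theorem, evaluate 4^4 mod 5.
By Fermat's Little Theorem, 4^{4} ≡ 1 (mod 5) since 5 is prime and gcd(4, 5) = 1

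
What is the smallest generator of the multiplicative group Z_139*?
g = 2. For each prime q|138: 2^{69}≡138, 2^{46}≡96, 2^{6}≡64, none ≡ 1, so ord_139(2) = 138 and 2 is a primitive root.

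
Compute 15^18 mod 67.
By repeated squaring (mod 67): 15^{1}≡15, 15^{2}≡24, 15^{4}≡40, 15^{8}≡59, 15^{16}≡64. Then 15^{18} = 15^{16+2} ≡ 64 × 24 ≡ 62 (mod 67)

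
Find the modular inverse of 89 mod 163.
Since 163 is prime, by Fermat 89^(-1) ≡ 89^{161} ≡ 11 (mod 163). Verify: 89 × 11 = 979 ≡ 1 (mod 163)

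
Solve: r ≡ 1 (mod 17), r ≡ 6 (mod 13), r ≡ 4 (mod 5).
M = 17 × 13 × 5 = 1105. M₁ = 65, y₁ ≡ 11 (mod 17). M₂ = 85, y₂ ≡ 2 (mod 13). M₃ = 221, y₃ ≡ 1 (mod 5). r = 1×65×11 + 6×85×2 + 4×221×1 ≡ 409 (mod 1105)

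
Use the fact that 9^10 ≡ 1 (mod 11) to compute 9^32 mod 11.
By Fermat: 9^{10} ≡ 1 (mod 11). 32 = 3×10 + 2. So 9^{32} ≡ 9^{2} ≡ 4 (mod 11)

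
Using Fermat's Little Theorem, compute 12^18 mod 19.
By Fermat's Little Theorem, 12^{18} ≡ 1 (mod 19) since 19 is prime and gcd(12, 19) = 1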